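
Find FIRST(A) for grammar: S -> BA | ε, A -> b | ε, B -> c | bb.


Per alternative of A: FIRST(b) = {b}; FIRST(ε) = {ε}
FIRST(A) = {b, ε}


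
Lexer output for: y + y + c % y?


Scan left to right, longest-match per lexeme
Tokens: ID(y), OP(+), ID(y), OP(+), ID(c), OP(%), ID(y)


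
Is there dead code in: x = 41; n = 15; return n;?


x is assigned but never read
Dead: 'x = 41'


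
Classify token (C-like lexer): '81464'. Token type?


Pattern: digits only
Type: INTEGER_LITERAL


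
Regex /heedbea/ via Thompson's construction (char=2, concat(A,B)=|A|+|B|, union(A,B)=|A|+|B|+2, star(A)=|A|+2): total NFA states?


Syntax tree has 7 char leaf(s), 0 union(s), 0 star(s)
chars contribute 7×2 = 14; each union adds +2; each star adds +2
Total: 14 + 0 + 0 = 14 states


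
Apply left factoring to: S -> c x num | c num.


Common prefix: 'c'
Factored: S -> c S', S' -> x num | num


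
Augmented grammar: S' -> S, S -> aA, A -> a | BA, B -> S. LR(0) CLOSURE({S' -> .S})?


Start: S' -> .S
For each item with dot before a nonterminal B, add B -> .γ for every B-production
Closure: [S' -> .S, S -> .aA]


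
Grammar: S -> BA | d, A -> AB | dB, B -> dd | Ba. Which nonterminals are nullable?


A nonterminal is nullable iff some alternative derives ε (directly, or every symbol in it is nullable)
Nullable: {}


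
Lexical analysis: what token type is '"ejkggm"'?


Pattern: double-quoted sequence
Type: STRING_LITERAL


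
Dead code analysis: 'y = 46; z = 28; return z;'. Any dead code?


y is assigned but never read
Dead: 'y = 46'


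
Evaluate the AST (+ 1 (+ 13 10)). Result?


Evaluate inner: (+ 13 10) = 23
Evaluate root: (+ 1 23) = 24
Result: 24


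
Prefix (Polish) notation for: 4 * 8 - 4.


left-to-right (same/higher precedence on left): tree is (- (* 4 8) 4)
Prefix: - * 4 8 4


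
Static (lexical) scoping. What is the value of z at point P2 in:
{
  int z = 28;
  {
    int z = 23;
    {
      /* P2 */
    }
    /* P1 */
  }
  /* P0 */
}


P2's block does not declare z; resolves to the enclosing declaration at depth 1
z = 23


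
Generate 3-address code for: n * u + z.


Break into single-operator statements:
t1 = n * u
t2 = t1 + z


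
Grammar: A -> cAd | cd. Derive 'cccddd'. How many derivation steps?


Derivation: A => cAd => ccAdd => cccddd
Steps: 3


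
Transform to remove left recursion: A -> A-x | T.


Left-recursive alternatives: A-x; non-recursive: T
Introduce A': A -> TA', A' -> -xA' | ε


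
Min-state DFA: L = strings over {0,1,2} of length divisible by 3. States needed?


Track length mod 3: states 0..2, accept at 0
Minimal DFA: 3 states


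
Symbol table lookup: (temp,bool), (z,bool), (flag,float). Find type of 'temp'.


Lookup 'temp' → type bool


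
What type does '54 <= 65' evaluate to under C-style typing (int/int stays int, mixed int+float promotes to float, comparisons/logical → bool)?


Operand types: int <= int
Rule: comparison yields bool
Result type: bool


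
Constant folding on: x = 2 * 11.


2 * 11 = 22 at compile time
Optimized: x = 22


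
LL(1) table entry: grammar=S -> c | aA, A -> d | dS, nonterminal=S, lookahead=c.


For [S, c]: 'c' ∈ FIRST(c)
Entry: S -> c


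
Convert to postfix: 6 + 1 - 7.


Left to right (same or higher precedence on left)
Postfix: 6 1 + 7 -


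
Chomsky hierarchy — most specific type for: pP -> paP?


LHS has context (more than one symbol) and |LHS| ≤ |RHS|
Classification: Type 1 (Context-Sensitive)


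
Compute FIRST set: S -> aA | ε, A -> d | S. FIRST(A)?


Per alternative of A: FIRST(d) = {d}; FIRST(S) = {a, ε}
FIRST(A) = {a, d, ε}


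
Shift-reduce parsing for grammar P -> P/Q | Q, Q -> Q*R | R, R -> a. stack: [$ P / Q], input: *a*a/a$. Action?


'*' can extend Q; shift to build Q -> Q*R
Action: shift


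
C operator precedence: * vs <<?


'*' is multiplicative (level 10); '<<' is shift (level 8)
Higher level binds tighter
'*' has higher precedence than '<<'


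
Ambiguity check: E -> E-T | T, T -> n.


precedence layered via separate nonterminal T: deterministic
Unambiguous


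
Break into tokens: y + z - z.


Scan left to right, longest-match per lexeme
Tokens: ID(y), OP(+), ID(z), OP(-), ID(z)


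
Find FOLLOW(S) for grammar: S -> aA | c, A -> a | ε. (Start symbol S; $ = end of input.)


$ ∈ FOLLOW(S). For each A -> αBβ: add FIRST(β)\{ε} to FOLLOW(B); if β nullable, add FOLLOW(A).
FOLLOW(S) = {$}


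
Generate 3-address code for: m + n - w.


Break into single-operator statements:
t1 = m + n
t2 = t1 - w


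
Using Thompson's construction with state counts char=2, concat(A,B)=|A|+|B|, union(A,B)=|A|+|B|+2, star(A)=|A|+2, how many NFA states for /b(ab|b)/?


Syntax tree has 4 char leaf(s), 1 union(s), 0 star(s)
chars contribute 4×2 = 8; each union adds +2; each star adds +2
Total: 8 + 2 + 0 = 10 states


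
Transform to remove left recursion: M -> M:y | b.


Left-recursive alternatives: M:y; non-recursive: b
Introduce M': M -> bM', M' -> :yM' | ε


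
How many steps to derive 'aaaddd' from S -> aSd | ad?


Derivation: S => aSd => aaSdd => aaaddd
Steps: 3


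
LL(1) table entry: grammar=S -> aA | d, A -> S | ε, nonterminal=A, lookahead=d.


For [A, d]: 'd' ∈ FIRST(S)
Entry: A -> S


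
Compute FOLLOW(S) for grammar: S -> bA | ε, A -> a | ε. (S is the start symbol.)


$ ∈ FOLLOW(S). For each A -> αBβ: add FIRST(β)\{ε} to FOLLOW(B); if β nullable, add FOLLOW(A).
FOLLOW(S) = {$}


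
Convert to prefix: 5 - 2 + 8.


left-to-right (same/higher precedence on left): tree is (+ (- 5 2) 8)
Prefix: + - 5 2 8


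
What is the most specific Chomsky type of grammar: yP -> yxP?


LHS has context (more than one symbol) and |LHS| ≤ |RHS|
Classification: Type 1 (Context-Sensitive)


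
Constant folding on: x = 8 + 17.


8 + 17 = 25 at compile time
Optimized: x = 25


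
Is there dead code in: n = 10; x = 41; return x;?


n is assigned but never read
Dead: 'n = 10'


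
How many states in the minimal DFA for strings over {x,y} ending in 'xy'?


Track the longest suffix of input matching a prefix of 'xy': 3 classes (prefixes of length 0..2)
Minimal DFA: 3 states


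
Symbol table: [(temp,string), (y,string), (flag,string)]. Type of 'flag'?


Lookup 'flag' → type string


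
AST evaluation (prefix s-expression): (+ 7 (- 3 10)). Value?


Evaluate inner: (- 3 10) = -7
Evaluate root: (+ 7 -7) = 0
Result: 0


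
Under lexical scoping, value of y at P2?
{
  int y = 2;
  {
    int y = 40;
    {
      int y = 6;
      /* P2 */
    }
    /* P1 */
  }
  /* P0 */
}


y declared in the same block as P2
y = 6


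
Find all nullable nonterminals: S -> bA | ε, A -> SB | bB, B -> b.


A nonterminal is nullable iff some alternative derives ε (directly, or every symbol in it is nullable)
Nullable: {S}


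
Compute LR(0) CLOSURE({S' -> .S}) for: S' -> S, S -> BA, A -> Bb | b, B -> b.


Start: S' -> .S
For each item with dot before a nonterminal B, add B -> .γ for every B-production
Closure: [S' -> .S, S -> .BA, B -> .b]


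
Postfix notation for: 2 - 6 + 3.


Left to right (same or higher precedence on left)
Postfix: 2 6 - 3 +


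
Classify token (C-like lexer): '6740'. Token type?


Pattern: digits only
Type: INTEGER_LITERAL


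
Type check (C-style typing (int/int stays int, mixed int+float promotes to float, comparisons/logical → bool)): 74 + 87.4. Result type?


Operand types: int + float
Rule: mixed int/float promotes to float; int/int stays int
Result type: float


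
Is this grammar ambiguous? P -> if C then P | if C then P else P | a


dangling else: 'if C then if C then a else a' parses two ways
Ambiguous


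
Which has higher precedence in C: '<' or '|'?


'<' is relational (level 7); '|' is bitwise OR (level 3)
Higher level binds tighter
'<' has higher precedence than '|'


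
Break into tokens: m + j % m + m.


Scan left to right, longest-match per lexeme
Tokens: ID(m), OP(+), ID(j), OP(%), ID(m), OP(+), ID(m)


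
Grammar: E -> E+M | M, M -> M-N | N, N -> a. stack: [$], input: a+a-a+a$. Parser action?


no handle on stack; shift 'a'
Action: shift


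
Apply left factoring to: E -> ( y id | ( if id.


Common prefix: '('
Factored: E -> ( E', E' -> y id | if id


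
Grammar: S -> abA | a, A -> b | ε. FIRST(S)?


Per alternative of S: FIRST(abA) = {a}; FIRST(a) = {a}
FIRST(S) = {a}


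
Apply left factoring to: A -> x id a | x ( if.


Common prefix: 'x'
Factored: A -> x A', A' -> id a | ( if


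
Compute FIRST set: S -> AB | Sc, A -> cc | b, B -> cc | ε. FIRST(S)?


Per alternative of S: FIRST(AB) = {b, c}; FIRST(Sc) = {b, c}
FIRST(S) = {b, c}


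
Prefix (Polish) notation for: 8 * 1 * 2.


left-to-right (same/higher precedence on left): tree is (* (* 8 1) 2)
Prefix: * * 8 1 2


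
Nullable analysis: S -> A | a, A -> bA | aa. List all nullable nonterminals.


A nonterminal is nullable iff some alternative derives ε (directly, or every symbol in it is nullable)
Nullable: {}


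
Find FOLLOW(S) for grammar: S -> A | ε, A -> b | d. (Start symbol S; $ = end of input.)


$ ∈ FOLLOW(S). For each A -> αBβ: add FIRST(β)\{ε} to FOLLOW(B); if β nullable, add FOLLOW(A).
FOLLOW(S) = {$}


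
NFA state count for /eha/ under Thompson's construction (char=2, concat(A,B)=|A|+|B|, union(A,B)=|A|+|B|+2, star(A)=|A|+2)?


Syntax tree has 3 char leaf(s), 0 union(s), 0 star(s)
chars contribute 3×2 = 6; each union adds +2; each star adds +2
Total: 6 + 0 + 0 = 6 states


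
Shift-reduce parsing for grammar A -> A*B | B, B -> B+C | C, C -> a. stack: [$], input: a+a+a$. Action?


no handle on stack; shift 'a'
Action: shift


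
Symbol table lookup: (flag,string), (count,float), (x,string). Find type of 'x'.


Lookup 'x' → type string


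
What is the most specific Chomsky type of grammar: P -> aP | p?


Right-linear: every RHS is a terminal or a terminal followed by one nonterminal
Classification: Type 3 (Regular)


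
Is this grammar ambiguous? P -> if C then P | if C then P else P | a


dangling else: 'if C then if C then a else a' parses two ways
Ambiguous


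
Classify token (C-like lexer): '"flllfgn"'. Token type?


Pattern: double-quoted sequence
Type: STRING_LITERAL


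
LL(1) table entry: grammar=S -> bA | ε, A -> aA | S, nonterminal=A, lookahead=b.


For [A, b]: 'b' ∈ FIRST(S)
Entry: A -> S


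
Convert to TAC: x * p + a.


Break into single-operator statements:
t1 = x * p
t2 = t1 + a


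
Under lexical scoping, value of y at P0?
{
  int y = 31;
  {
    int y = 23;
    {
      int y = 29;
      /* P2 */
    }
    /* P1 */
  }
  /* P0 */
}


y declared in the same block as P0
y = 31


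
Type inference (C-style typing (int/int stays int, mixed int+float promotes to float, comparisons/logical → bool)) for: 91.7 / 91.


Operand types: float / int
Rule: mixed int/float promotes to float; int/int stays int
Result type: float


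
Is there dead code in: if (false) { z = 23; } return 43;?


condition is constant false, so the whole block is unreachable
Dead: 'if (false) { z = 23; }'


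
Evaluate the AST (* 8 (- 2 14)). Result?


Evaluate inner: (- 2 14) = -12
Evaluate root: (* 8 -12) = -96
Result: -96


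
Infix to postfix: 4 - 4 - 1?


Left to right (same or higher precedence on left)
Postfix: 4 4 - 1 -


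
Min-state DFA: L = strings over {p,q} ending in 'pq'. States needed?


Track the longest suffix of input matching a prefix of 'pq': 3 classes (prefixes of length 0..2)
Minimal DFA: 3 states


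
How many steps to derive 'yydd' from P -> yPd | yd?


Derivation: P => yPd => yydd
Steps: 2


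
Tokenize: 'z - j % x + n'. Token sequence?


Scan left to right, longest-match per lexeme
Tokens: ID(z), OP(-), ID(j), OP(%), ID(x), OP(+), ID(n)


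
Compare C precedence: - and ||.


'-' is additive (level 9); '||' is logical OR (level 1)
Higher level binds tighter
'-' has higher precedence than '||'


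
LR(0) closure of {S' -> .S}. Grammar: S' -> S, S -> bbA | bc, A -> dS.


Start: S' -> .S
For each item with dot before a nonterminal B, add B -> .γ for every B-production
Closure: [S' -> .S, S -> .bbA, S -> .bc]


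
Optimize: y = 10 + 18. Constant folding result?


10 + 18 = 28 at compile time
Optimized: y = 28


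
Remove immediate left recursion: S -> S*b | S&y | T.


Left-recursive alternatives: S*b, S&y; non-recursive: T
Introduce S': S -> TS', S' -> *bS' | &yS' | ε


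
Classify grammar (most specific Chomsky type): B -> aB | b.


Right-linear: every RHS is a terminal or a terminal followed by one nonterminal
Classification: Type 3 (Regular)


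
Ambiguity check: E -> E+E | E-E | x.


'x+x-x' has two parse trees (no precedence encoded between + and -)
Ambiguous


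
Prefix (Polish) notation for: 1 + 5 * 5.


'*' binds tighter: tree is (+ 1 (* 5 5))
Prefix: + 1 * 5 5


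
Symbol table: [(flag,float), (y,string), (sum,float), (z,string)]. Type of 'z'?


Lookup 'z' → type string


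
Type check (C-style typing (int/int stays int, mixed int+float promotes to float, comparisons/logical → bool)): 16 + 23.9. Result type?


Operand types: int + float
Rule: mixed int/float promotes to float; int/int stays int
Result type: float


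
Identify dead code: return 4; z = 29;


statement follows a return and is unreachable
Dead: 'z = 29'


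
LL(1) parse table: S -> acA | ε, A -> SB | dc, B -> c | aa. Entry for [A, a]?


For [A, a]: 'a' ∈ FIRST(SB)
Entry: A -> SB


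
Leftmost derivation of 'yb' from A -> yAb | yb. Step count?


Derivation: A => yb
Steps: 1


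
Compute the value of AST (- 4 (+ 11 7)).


Evaluate inner: (+ 11 7) = 18
Evaluate root: (- 4 18) = -14
Result: -14


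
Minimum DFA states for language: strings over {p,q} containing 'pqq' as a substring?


KMP-style automaton: 3 progress states + 1 absorbing accept = 4
Minimal DFA: 4 states


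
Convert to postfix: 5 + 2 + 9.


Left to right (same or higher precedence on left)
Postfix: 5 2 + 9 +


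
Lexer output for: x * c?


Scan left to right, longest-match per lexeme
Tokens: ID(x), OP(*), ID(c)


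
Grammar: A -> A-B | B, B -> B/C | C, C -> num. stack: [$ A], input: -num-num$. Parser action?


shift '-' to continue A -> A-B
Action: shift


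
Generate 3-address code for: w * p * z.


Break into single-operator statements:
t1 = w * p
t2 = t1 * z


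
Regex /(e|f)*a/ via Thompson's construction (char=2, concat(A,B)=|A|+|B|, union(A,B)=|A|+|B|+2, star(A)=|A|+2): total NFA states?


Syntax tree has 3 char leaf(s), 1 union(s), 1 star(s)
chars contribute 3×2 = 6; each union adds +2; each star adds +2
Total: 6 + 2 + 2 = 10 states


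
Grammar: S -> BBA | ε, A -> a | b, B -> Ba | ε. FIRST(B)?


Per alternative of B: FIRST(Ba) = {a}; FIRST(ε) = {ε}
FIRST(B) = {a, ε}


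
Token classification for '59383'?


Pattern: digits only
Type: INTEGER_LITERAL


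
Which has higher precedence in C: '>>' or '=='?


'>>' is shift (level 8); '==' is equality (level 6)
Higher level binds tighter
'>>' has higher precedence than '=='


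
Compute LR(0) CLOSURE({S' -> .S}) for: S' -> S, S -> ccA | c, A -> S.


Start: S' -> .S
For each item with dot before a nonterminal B, add B -> .γ for every B-production
Closure: [S' -> .S, S -> .ccA, S -> .c]


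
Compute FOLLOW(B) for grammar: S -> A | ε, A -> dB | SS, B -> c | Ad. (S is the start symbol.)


$ ∈ FOLLOW(S). For each A -> αBβ: add FIRST(β)\{ε} to FOLLOW(B); if β nullable, add FOLLOW(A).
FOLLOW(B) = {$, d}


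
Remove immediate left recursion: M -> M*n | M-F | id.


Left-recursive alternatives: M*n, M-F; non-recursive: id
Introduce M': M -> idM', M' -> *nM' | -FM' | ε


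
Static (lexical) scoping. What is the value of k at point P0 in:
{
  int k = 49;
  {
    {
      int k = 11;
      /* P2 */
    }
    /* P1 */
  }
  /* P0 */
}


k declared in the same block as P0
k = 49


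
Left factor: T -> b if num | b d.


Common prefix: 'b'
Factored: T -> b T', T' -> if num | d


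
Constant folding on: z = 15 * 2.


15 * 2 = 30 at compile time
Optimized: z = 30


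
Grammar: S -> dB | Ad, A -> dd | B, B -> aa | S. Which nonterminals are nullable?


A nonterminal is nullable iff some alternative derives ε (directly, or every symbol in it is nullable)
Nullable: {}


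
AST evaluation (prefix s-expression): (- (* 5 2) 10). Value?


Evaluate inner: (* 5 2) = 10
Evaluate root: (- 10 10) = 0
Result: 0


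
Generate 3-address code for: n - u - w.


Break into single-operator statements:
t1 = n - u
t2 = t1 - w


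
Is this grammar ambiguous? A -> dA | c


right-linear, alternatives start with distinct terminals 'd' vs 'c': unique leftmost derivation
Unambiguous


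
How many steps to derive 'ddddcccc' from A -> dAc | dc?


Derivation: A => dAc => ddAcc => dddAccc => ddddcccc
Steps: 4


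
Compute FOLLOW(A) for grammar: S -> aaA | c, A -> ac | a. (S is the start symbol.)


$ ∈ FOLLOW(S). For each A -> αBβ: add FIRST(β)\{ε} to FOLLOW(B); if β nullable, add FOLLOW(A).
FOLLOW(A) = {$}


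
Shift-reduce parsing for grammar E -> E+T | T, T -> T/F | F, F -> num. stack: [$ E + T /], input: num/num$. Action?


no handle; shift 'num'
Action: shift


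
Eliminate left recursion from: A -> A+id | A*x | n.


Left-recursive alternatives: A+id, A*x; non-recursive: n
Introduce A': A -> nA', A' -> +idA' | *xA' | ε


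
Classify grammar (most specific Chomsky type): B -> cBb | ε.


Single nonterminal LHS, but c^n b^n is not regular
Classification: Type 2 (Context-Free)


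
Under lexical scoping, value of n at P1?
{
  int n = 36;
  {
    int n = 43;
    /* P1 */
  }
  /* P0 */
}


n declared in the same block as P1
n = 43


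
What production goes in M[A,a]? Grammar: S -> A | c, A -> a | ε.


For [A, a]: 'a' ∈ FIRST(a)
Entry: A -> a


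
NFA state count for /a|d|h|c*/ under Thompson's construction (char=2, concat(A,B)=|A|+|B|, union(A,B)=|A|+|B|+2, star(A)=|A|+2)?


Syntax tree has 4 char leaf(s), 3 union(s), 1 star(s)
chars contribute 4×2 = 8; each union adds +2; each star adds +2
Total: 8 + 6 + 2 = 16 states


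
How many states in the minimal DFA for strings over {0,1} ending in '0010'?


Track the longest suffix of input matching a prefix of '0010': 5 classes (prefixes of length 0..4)
Minimal DFA: 5 states


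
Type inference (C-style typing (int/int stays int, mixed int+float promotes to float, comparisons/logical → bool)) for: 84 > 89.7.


Operand types: int > float
Rule: comparison yields bool
Result type: bool


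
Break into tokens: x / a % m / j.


Scan left to right, longest-match per lexeme
Tokens: ID(x), OP(/), ID(a), OP(%), ID(m), OP(/), ID(j)


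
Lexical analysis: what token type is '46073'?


Pattern: digits only
Type: INTEGER_LITERAL


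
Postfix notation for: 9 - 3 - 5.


Left to right (same or higher precedence on left)
Postfix: 9 3 - 5 -


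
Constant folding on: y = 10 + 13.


10 + 13 = 23 at compile time
Optimized: y = 23


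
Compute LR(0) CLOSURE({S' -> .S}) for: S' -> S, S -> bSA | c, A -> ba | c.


Start: S' -> .S
For each item with dot before a nonterminal B, add B -> .γ for every B-production
Closure: [S' -> .S, S -> .bSA, S -> .c]


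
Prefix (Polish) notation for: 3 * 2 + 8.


left-to-right (same/higher precedence on left): tree is (+ (* 3 2) 8)
Prefix: + * 3 2 8


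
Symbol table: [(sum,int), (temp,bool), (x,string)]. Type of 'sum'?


Lookup 'sum' → type int


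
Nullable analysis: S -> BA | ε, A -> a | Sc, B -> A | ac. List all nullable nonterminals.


A nonterminal is nullable iff some alternative derives ε (directly, or every symbol in it is nullable)
Nullable: {S}


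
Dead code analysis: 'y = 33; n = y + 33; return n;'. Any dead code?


y is read by n's definition; n is returned
No dead code


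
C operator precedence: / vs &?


'/' is multiplicative (level 10); '&' is bitwise AND (level 5)
Higher level binds tighter
'/' has higher precedence than '&'


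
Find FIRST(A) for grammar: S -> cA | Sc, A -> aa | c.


Per alternative of A: FIRST(aa) = {a}; FIRST(c) = {c}
FIRST(A) = {a, c}


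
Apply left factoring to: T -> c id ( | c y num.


Common prefix: 'c'
Factored: T -> c T', T' -> id ( | y num


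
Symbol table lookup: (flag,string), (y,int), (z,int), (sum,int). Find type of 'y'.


Lookup 'y' → type int


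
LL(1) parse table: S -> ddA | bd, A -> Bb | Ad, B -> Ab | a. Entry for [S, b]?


For [S, b]: 'b' ∈ FIRST(bd)
Entry: S -> bd


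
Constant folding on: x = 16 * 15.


16 * 15 = 240 at compile time
Optimized: x = 240


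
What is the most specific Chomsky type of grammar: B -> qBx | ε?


Single nonterminal LHS, but q^n x^n is not regular
Classification: Type 2 (Context-Free)


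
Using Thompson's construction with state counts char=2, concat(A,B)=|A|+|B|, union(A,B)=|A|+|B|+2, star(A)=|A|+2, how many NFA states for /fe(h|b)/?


Syntax tree has 4 char leaf(s), 1 union(s), 0 star(s)
chars contribute 4×2 = 8; each union adds +2; each star adds +2
Total: 8 + 2 + 0 = 10 states


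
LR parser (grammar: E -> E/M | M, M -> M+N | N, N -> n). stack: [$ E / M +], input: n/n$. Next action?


no handle; shift 'n'
Action: shift


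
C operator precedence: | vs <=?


'<=' is relational (level 7); '|' is bitwise OR (level 3)
Higher level binds tighter
'<=' has higher precedence than '|'


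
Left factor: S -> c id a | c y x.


Common prefix: 'c'
Factored: S -> c S', S' -> id a | y x


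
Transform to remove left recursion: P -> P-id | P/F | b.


Left-recursive alternatives: P-id, P/F; non-recursive: b
Introduce P': P -> bP', P' -> -idP' | /FP' | ε


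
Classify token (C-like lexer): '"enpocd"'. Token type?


Pattern: double-quoted sequence
Type: STRING_LITERAL


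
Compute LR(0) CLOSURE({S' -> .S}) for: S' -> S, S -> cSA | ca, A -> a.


Start: S' -> .S
For each item with dot before a nonterminal B, add B -> .γ for every B-production
Closure: [S' -> .S, S -> .cSA, S -> .ca]


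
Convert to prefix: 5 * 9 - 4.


left-to-right (same/higher precedence on left): tree is (- (* 5 9) 4)
Prefix: - * 5 9 4


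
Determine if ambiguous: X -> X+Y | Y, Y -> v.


precedence layered via separate nonterminal Y: deterministic
Unambiguous


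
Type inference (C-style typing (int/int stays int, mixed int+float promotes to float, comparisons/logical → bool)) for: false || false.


Operand types: bool || bool
Rule: logical operators take bool operands and yield bool
Result type: bool


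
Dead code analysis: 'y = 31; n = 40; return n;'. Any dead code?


y is assigned but never read
Dead: 'y = 31'


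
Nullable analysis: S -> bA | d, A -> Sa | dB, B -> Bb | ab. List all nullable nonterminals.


A nonterminal is nullable iff some alternative derives ε (directly, or every symbol in it is nullable)
Nullable: {}


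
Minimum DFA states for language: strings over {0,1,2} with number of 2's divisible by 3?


Track (count of 2) mod 3: states 0..2, accept at 0
Minimal DFA: 3 states


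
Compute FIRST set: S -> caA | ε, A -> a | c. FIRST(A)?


Per alternative of A: FIRST(a) = {a}; FIRST(c) = {c}
FIRST(A) = {a, c}


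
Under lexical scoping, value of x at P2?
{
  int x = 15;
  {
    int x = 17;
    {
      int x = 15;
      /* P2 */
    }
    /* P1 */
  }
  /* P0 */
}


x declared in the same block as P2
x = 15


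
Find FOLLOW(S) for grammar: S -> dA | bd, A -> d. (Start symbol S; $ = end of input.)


$ ∈ FOLLOW(S). For each A -> αBβ: add FIRST(β)\{ε} to FOLLOW(B); if β nullable, add FOLLOW(A).
FOLLOW(S) = {$}


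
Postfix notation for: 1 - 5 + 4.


Left to right (same or higher precedence on left)
Postfix: 1 5 - 4 +


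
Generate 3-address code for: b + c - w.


Break into single-operator statements:
t1 = b + c
t2 = t1 - w


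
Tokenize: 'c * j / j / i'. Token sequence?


Scan left to right, longest-match per lexeme
Tokens: ID(c), OP(*), ID(j), OP(/), ID(j), OP(/), ID(i)


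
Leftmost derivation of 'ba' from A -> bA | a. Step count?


Derivation: A => bA => ba
Steps: 2


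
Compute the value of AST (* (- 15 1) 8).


Evaluate inner: (- 15 1) = 14
Evaluate root: (* 14 8) = 112
Result: 112


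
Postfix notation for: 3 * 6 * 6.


Left to right (same or higher precedence on left)
Postfix: 3 6 * 6 *


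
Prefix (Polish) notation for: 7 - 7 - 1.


left-to-right (same/higher precedence on left): tree is (- (- 7 7) 1)
Prefix: - - 7 7 1


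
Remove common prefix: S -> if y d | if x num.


Common prefix: 'if'
Factored: S -> if S', S' -> y d | x num


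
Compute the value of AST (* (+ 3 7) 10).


Evaluate inner: (+ 3 7) = 10
Evaluate root: (* 10 10) = 100
Result: 100


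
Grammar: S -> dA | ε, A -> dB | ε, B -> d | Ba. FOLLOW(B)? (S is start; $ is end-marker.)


$ ∈ FOLLOW(S). For each A -> αBβ: add FIRST(β)\{ε} to FOLLOW(B); if β nullable, add FOLLOW(A).
FOLLOW(B) = {$, a}


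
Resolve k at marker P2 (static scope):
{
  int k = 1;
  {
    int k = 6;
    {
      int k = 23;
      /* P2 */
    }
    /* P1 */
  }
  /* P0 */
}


k declared in the same block as P2
k = 23


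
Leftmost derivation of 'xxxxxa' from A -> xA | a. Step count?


Derivation: A => xA => xxA => xxxA => xxxxA => xxxxxA => xxxxxa
Steps: 6


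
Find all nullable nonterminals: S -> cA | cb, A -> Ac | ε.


A nonterminal is nullable iff some alternative derives ε (directly, or every symbol in it is nullable)
Nullable: {A}


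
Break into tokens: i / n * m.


Scan left to right, longest-match per lexeme
Tokens: ID(i), OP(/), ID(n), OP(*), ID(m)


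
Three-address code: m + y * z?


Break into single-operator statements:
t1 = y * z
t2 = m + t1


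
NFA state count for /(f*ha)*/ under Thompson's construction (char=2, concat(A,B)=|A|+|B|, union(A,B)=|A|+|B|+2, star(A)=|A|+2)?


Syntax tree has 3 char leaf(s), 0 union(s), 2 star(s)
chars contribute 3×2 = 6; each union adds +2; each star adds +2
Total: 6 + 0 + 4 = 10 states


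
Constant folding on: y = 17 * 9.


17 * 9 = 153 at compile time
Optimized: y = 153


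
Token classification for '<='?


Pattern: operator symbol
Type: OPERATOR


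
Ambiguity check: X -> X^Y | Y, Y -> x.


precedence layered via separate nonterminal Y: deterministic
Unambiguous


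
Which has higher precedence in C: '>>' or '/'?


'/' is multiplicative (level 10); '>>' is shift (level 8)
Higher level binds tighter
'/' has higher precedence than '>>'


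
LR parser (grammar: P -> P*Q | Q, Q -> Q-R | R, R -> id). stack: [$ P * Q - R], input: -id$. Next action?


handle 'Q-R' on top
Action: reduce (Q -> Q-R)


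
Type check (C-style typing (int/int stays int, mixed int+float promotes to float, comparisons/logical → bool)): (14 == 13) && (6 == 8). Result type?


Operand types: bool && bool
Rule: logical operators take bool operands and yield bool
Result type: bool


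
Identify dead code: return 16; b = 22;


statement follows a return and is unreachable
Dead: 'b = 22'


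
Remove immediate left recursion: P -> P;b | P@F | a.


Left-recursive alternatives: P;b, P@F; non-recursive: a
Introduce P': P -> aP', P' -> ;bP' | @FP' | ε


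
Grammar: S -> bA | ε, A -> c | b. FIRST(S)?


Per alternative of S: FIRST(bA) = {b}; FIRST(ε) = {ε}
FIRST(S) = {b, ε}


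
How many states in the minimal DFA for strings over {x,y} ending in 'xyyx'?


Track the longest suffix of input matching a prefix of 'xyyx': 5 classes (prefixes of length 0..4)
Minimal DFA: 5 states


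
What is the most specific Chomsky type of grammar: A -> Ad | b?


Left-linear: every RHS is a terminal or one nonterminal followed by a terminal
Classification: Type 3 (Regular)


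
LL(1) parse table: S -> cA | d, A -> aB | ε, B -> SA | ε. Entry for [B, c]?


For [B, c]: 'c' ∈ FIRST(SA)
Entry: B -> SA


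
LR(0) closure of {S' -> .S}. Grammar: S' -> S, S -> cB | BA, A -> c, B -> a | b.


Start: S' -> .S
For each item with dot before a nonterminal B, add B -> .γ for every B-production
Closure: [S' -> .S, S -> .cB, S -> .BA, B -> .a, B -> .b]


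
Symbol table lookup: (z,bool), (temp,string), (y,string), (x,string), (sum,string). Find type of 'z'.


Lookup 'z' → type bool


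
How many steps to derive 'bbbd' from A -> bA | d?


Derivation: A => bA => bbA => bbbA => bbbd
Steps: 4


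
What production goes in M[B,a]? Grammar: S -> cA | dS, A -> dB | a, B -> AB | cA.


For [B, a]: 'a' ∈ FIRST(AB)
Entry: B -> AB


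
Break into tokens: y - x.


Scan left to right, longest-match per lexeme
Tokens: ID(y), OP(-), ID(x)


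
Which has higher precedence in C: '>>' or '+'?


'+' is additive (level 9); '>>' is shift (level 8)
Higher level binds tighter
'+' has higher precedence than '>>'


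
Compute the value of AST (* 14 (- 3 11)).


Evaluate inner: (- 3 11) = -8
Evaluate root: (* 14 -8) = -112
Result: -112


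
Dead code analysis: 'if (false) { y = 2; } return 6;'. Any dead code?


condition is constant false, so the whole block is unreachable
Dead: 'if (false) { y = 2; }'


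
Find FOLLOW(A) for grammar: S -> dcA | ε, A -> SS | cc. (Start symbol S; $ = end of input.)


$ ∈ FOLLOW(S). For each A -> αBβ: add FIRST(β)\{ε} to FOLLOW(B); if β nullable, add FOLLOW(A).
FOLLOW(A) = {$, d}


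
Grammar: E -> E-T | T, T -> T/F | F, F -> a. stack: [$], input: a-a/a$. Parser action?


no handle on stack; shift 'a'
Action: shift


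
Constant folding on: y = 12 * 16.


12 * 16 = 192 at compile time
Optimized: y = 192


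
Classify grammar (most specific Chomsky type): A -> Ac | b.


Left-linear: every RHS is a terminal or one nonterminal followed by a terminal
Classification: Type 3 (Regular)


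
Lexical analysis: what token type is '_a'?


Pattern: letter/underscore followed by alphanumerics, not a keyword
Type: IDENTIFIER


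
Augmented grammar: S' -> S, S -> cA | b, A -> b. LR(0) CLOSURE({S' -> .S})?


Start: S' -> .S
For each item with dot before a nonterminal B, add B -> .γ for every B-production
Closure: [S' -> .S, S -> .cA, S -> .b]


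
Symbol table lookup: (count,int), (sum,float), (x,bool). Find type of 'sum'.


Lookup 'sum' → type float


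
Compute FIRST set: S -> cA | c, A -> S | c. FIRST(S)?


Per alternative of S: FIRST(cA) = {c}; FIRST(c) = {c}
FIRST(S) = {c}


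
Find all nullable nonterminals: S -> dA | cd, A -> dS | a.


A nonterminal is nullable iff some alternative derives ε (directly, or every symbol in it is nullable)
Nullable: {}


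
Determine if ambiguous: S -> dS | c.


right-linear, alternatives start with distinct terminals 'd' vs 'c': unique leftmost derivation
Unambiguous


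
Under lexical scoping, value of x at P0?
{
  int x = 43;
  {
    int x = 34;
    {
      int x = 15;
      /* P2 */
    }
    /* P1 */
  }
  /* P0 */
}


x declared in the same block as P0
x = 43


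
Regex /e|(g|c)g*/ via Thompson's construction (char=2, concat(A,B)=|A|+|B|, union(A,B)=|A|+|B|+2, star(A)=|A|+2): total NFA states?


Syntax tree has 4 char leaf(s), 2 union(s), 1 star(s)
chars contribute 4×2 = 8; each union adds +2; each star adds +2
Total: 8 + 4 + 2 = 14 states


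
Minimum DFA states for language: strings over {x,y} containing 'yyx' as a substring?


KMP-style automaton: 3 progress states + 1 absorbing accept = 4
Minimal DFA: 4 states


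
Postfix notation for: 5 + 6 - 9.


Left to right (same or higher precedence on left)
Postfix: 5 6 + 9 -


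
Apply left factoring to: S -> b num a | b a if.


Common prefix: 'b'
Factored: S -> b S', S' -> num a | a if


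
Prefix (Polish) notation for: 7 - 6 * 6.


'*' binds tighter: tree is (- 7 (* 6 6))
Prefix: - 7 * 6 6


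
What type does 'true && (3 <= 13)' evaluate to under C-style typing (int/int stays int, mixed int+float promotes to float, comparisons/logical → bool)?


Operand types: bool && bool
Rule: logical operators take bool operands and yield bool
Result type: bool


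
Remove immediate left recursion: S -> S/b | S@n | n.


Left-recursive alternatives: S/b, S@n; non-recursive: n
Introduce S': S -> nS', S' -> /bS' | @nS' | ε


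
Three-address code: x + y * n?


Break into single-operator statements:
t1 = y * n
t2 = x + t1


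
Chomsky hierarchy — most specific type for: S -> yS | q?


Right-linear: every RHS is a terminal or a terminal followed by one nonterminal
Classification: Type 3 (Regular)


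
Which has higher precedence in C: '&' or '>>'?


'>>' is shift (level 8); '&' is bitwise AND (level 5)
Higher level binds tighter
'>>' has higher precedence than '&'


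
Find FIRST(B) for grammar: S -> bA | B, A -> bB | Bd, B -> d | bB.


Per alternative of B: FIRST(d) = {d}; FIRST(bB) = {b}
FIRST(B) = {b, d}


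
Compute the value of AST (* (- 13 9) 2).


Evaluate inner: (- 13 9) = 4
Evaluate root: (* 4 2) = 8
Result: 8


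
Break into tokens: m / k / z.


Scan left to right, longest-match per lexeme
Tokens: ID(m), OP(/), ID(k), OP(/), ID(z)


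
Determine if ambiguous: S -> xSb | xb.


balanced x^n…b^n: each string has a unique parse
Unambiguous


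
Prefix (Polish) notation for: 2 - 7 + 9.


left-to-right (same/higher precedence on left): tree is (+ (- 2 7) 9)
Prefix: + - 2 7 9


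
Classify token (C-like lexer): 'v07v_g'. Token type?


Pattern: letter/underscore followed by alphanumerics, not a keyword
Type: IDENTIFIER


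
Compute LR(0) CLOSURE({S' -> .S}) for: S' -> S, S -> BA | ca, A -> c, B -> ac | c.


Start: S' -> .S
For each item with dot before a nonterminal B, add B -> .γ for every B-production
Closure: [S' -> .S, S -> .BA, S -> .ca, B -> .ac, B -> .c]


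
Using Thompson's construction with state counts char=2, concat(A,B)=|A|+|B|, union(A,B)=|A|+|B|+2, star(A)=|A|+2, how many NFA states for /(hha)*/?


Syntax tree has 3 char leaf(s), 0 union(s), 1 star(s)
chars contribute 3×2 = 6; each union adds +2; each star adds +2
Total: 6 + 0 + 2 = 8 states


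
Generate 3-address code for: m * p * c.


Break into single-operator statements:
t1 = m * p
t2 = t1 * c


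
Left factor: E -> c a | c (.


Common prefix: 'c'
Factored: E -> c E', E' -> a | (


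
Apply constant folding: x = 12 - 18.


12 - 18 = -6 at compile time
Optimized: x = -6


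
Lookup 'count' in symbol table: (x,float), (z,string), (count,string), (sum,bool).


Lookup 'count' → type string


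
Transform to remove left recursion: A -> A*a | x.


Left-recursive alternatives: A*a; non-recursive: x
Introduce A': A -> xA', A' -> *aA' | ε


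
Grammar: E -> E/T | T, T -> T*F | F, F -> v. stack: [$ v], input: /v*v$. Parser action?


'v' on top is the handle for F -> v
Action: reduce (F -> v)


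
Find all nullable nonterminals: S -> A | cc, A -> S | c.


A nonterminal is nullable iff some alternative derives ε (directly, or every symbol in it is nullable)
Nullable: {}


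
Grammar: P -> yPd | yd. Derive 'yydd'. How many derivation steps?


Derivation: P => yPd => yydd
Steps: 2


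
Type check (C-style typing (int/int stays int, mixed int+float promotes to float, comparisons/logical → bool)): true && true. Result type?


Operand types: bool && bool
Rule: logical operators take bool operands and yield bool
Result type: bool


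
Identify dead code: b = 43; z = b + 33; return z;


b is read by z's definition; z is returned
No dead code


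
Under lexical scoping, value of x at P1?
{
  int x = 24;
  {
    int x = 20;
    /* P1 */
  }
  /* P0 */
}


x declared in the same block as P1
x = 20


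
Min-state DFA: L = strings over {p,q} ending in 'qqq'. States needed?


Track the longest suffix of input matching a prefix of 'qqq': 4 classes (prefixes of length 0..3)
Minimal DFA: 4 states


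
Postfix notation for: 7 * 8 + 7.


Left to right (same or higher precedence on left)
Postfix: 7 8 * 7 +


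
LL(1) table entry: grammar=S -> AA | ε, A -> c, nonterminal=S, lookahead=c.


For [S, c]: 'c' ∈ FIRST(AA)
Entry: S -> AA


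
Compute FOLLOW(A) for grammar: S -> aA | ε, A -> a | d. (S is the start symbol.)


$ ∈ FOLLOW(S). For each A -> αBβ: add FIRST(β)\{ε} to FOLLOW(B); if β nullable, add FOLLOW(A).
FOLLOW(A) = {$}


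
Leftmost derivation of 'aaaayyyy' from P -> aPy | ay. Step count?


Derivation: P => aPy => aaPyy => aaaPyyy => aaaayyyy
Steps: 4


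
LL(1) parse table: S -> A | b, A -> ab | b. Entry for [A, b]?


For [A, b]: 'b' ∈ FIRST(b)
Entry: A -> b


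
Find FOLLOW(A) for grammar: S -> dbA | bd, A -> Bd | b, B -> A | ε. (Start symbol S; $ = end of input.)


$ ∈ FOLLOW(S). For each A -> αBβ: add FIRST(β)\{ε} to FOLLOW(B); if β nullable, add FOLLOW(A).
FOLLOW(A) = {$, d}


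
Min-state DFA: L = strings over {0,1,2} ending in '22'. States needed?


Track the longest suffix of input matching a prefix of '22': 3 classes (prefixes of length 0..2)
Minimal DFA: 3 states


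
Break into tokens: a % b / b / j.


Scan left to right, longest-match per lexeme
Tokens: ID(a), OP(%), ID(b), OP(/), ID(b), OP(/), ID(j)


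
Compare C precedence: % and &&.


'%' is multiplicative (level 10); '&&' is logical AND (level 2)
Higher level binds tighter
'%' has higher precedence than '&&'


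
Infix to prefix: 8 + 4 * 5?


'*' binds tighter: tree is (+ 8 (* 4 5))
Prefix: + 8 * 4 5


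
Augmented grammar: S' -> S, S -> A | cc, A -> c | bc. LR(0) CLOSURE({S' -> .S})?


Start: S' -> .S
For each item with dot before a nonterminal B, add B -> .γ for every B-production
Closure: [S' -> .S, S -> .A, S -> .cc, A -> .c, A -> .bc]


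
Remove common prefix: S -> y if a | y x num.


Common prefix: 'y'
Factored: S -> y S', S' -> if a | x num


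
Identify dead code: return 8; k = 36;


statement follows a return and is unreachable
Dead: 'k = 36'


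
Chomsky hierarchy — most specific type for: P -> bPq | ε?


Single nonterminal LHS, but b^n q^n is not regular
Classification: Type 2 (Context-Free)


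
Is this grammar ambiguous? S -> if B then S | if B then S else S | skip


dangling else: 'if B then if B then skip else skip' parses two ways
Ambiguous


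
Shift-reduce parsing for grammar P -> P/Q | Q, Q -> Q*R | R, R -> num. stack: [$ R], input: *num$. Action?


'R' (not preceded by Q*) is the handle for Q -> R
Action: reduce (Q -> R)


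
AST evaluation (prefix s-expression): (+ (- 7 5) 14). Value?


Evaluate inner: (- 7 5) = 2
Evaluate root: (+ 2 14) = 16
Result: 16


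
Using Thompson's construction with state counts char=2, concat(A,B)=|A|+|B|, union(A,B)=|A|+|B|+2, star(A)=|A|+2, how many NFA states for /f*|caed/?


Syntax tree has 5 char leaf(s), 1 union(s), 1 star(s)
chars contribute 5×2 = 10; each union adds +2; each star adds +2
Total: 10 + 2 + 2 = 14 states


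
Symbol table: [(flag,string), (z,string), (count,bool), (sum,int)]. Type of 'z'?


Lookup 'z' → type string
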